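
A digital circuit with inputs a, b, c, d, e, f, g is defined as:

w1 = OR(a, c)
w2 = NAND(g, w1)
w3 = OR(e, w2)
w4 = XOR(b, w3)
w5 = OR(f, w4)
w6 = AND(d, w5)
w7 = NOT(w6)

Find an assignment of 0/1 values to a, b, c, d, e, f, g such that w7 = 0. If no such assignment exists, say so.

w7 = NOT(w6) must be 0, so w6 = 1.
w6 = AND(d, w5) must be 1, so both d = 1 and w5 = 1.
Check with a=0, b=0, c=1, d=1, e=1, f=1, g=1:
w1 = OR(a, c) = OR(0, 1) = 1
w2 = NAND(g, w1) = NAND(1, 1) = 0
w3 = OR(e, w2) = OR(1, 0) = 1
w4 = XOR(b, w3) = XOR(0, 1) = 1
w5 = OR(f, w4) = OR(1, 1) = 1
w6 = AND(d, w5) = AND(1, 1) = 1
w7 = NOT(w6) = NOT 1 = 0
So w7 = 0 as required.

a=0, b=0, c=1, d=1, e=1, f=1, g=1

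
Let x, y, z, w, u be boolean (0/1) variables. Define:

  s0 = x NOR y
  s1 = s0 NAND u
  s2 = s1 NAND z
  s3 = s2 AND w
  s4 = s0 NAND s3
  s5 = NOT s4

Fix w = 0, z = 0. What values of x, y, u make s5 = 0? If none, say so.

x=1 y=0 u=1

s5 = NOT s4 must be 0, so s4 = 1.
s4 = s0 NAND s3 must be 1, so at least one of s0, s3 is 0.
Check with w = 0, z = 0 and x=1, y=0, u=1:
s0 = x NOR y = 1 NOR 0 = 0
s1 = s0 NAND u = 0 NAND 1 = 1
s2 = s1 NAND z = 1 NAND 0 = 1
s3 = s2 AND w = 1 AND 0 = 0
s4 = s0 NAND s3 = 0 NAND 0 = 1
s5 = NOT s4 = NOT 1 = 0
So s5 = 0.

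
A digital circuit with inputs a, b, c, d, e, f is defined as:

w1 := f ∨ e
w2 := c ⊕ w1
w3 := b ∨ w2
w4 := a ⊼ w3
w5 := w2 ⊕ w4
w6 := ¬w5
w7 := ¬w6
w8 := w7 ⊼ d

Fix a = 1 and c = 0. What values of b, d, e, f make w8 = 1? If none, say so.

w8 = w7 ⊼ d must be 1, so at least one of w7, d is 0.
Check with a = 1 and c = 0 and b=1, d=0, e=1, f=1:
w1 = f ∨ e = 1 ∨ 1 = 1
w2 = c ⊕ w1 = 0 ⊕ 1 = 1
w3 = b ∨ w2 = 1 ∨ 1 = 1
w4 = a ⊼ w3 = 1 ⊼ 1 = 0
w5 = w2 ⊕ w4 = 1 ⊕ 0 = 1
w6 = ¬w5 = ¬1 = 0
w7 = ¬w6 = ¬0 = 1
w8 = w7 ⊼ d = 1 ⊼ 0 = 1
So w8 = 1.

b=1, d=0, e=1, f=1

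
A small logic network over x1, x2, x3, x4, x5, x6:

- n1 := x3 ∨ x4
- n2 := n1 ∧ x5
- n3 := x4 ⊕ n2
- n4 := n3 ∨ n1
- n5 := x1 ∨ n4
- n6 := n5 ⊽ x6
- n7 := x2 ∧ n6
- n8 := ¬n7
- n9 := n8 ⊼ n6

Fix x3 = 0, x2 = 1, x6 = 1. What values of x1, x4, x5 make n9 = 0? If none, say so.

no solution exists

With x3 = 0, x2 = 1, x6 = 1 fixed, none of the 8 settings of x1, x4, x5 give n9 = 0.
For example, with x1=1, x4=0, x5=1:
n1 = x3 ∨ x4 = 0 ∨ 0 = 0
n2 = n1 ∧ x5 = 0 ∧ 1 = 0
n3 = x4 ⊕ n2 = 0 ⊕ 0 = 0
n4 = n3 ∨ n1 = 0 ∨ 0 = 0
n5 = x1 ∨ n4 = 1 ∨ 0 = 1
n6 = n5 ⊽ x6 = 1 ⊽ 1 = 0
n7 = x2 ∧ n6 = 1 ∧ 0 = 0
n8 = ¬n7 = ¬0 = 1
n9 = n8 ⊼ n6 = 1 ⊼ 0 = 1
giving n9 = 1 ≠ 0.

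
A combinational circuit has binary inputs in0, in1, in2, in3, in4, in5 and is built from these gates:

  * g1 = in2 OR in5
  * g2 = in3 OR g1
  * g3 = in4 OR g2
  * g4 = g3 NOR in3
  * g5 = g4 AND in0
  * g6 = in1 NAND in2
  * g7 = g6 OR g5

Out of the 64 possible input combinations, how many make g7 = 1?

48

g7 = g6 OR g5 must be 1, so at least one of g6, g5 is 1.
Enumerating the 64 input combinations, 48 give g7 = 1 and 16 give g7 = 0.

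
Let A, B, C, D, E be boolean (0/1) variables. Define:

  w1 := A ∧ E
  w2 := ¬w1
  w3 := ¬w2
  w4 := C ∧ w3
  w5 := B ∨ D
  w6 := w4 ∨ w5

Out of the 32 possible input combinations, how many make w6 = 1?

25

w6 = w4 ∨ w5 must be 1, so at least one of w4, w5 is 1.
Enumerating the 32 input combinations, 25 give w6 = 1 and 7 give w6 = 0.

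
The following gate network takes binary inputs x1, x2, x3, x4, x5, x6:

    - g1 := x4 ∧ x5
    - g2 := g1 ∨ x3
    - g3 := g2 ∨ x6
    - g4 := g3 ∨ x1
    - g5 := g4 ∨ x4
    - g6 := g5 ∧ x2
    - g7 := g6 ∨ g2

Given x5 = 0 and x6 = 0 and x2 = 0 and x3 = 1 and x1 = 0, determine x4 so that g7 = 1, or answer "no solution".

x4=0

g7 = g6 ∨ g2 must be 1, so at least one of g6, g2 is 1.
Check with x5 = 0 and x6 = 0 and x2 = 0 and x3 = 1 and x1 = 0 and x4=0:
g1 = x4 ∧ x5 = 0 ∧ 0 = 0
g2 = g1 ∨ x3 = 0 ∨ 1 = 1
g3 = g2 ∨ x6 = 1 ∨ 0 = 1
g4 = g3 ∨ x1 = 1 ∨ 0 = 1
g5 = g4 ∨ x4 = 1 ∨ 0 = 1
g6 = g5 ∧ x2 = 1 ∧ 0 = 0
g7 = g6 ∨ g2 = 0 ∨ 1 = 1
So g7 = 1.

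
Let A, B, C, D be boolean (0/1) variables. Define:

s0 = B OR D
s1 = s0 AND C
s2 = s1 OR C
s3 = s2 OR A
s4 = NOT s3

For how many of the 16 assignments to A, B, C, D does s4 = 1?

4

s4 = NOT s3 must be 1, so s3 = 0.
s3 = s2 OR A must be 0, so both s2 = 0 and A = 0.
s2 = s1 OR C must be 0, so both s1 = 0 and C = 0.
Enumerating the 16 input combinations, 4 give s4 = 1 and 12 give s4 = 0.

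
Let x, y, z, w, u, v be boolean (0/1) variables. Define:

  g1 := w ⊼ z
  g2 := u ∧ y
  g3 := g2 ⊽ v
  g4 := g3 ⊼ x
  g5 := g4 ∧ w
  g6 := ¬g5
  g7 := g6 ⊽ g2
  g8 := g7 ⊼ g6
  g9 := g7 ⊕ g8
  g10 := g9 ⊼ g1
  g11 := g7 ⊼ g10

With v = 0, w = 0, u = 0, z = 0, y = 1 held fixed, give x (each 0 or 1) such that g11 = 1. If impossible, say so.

x=0

g11 = g7 ⊼ g10 must be 1, so at least one of g7, g10 is 0.
Check with v = 0, w = 0, u = 0, z = 0, y = 1 and x=0:
g1 = w ⊼ z = 0 ⊼ 0 = 1
g2 = u ∧ y = 0 ∧ 1 = 0
g3 = g2 ⊽ v = 0 ⊽ 0 = 1
g4 = g3 ⊼ x = 1 ⊼ 0 = 1
g5 = g4 ∧ w = 1 ∧ 0 = 0
g6 = ¬g5 = ¬0 = 1
g7 = g6 ⊽ g2 = 1 ⊽ 0 = 0
g8 = g7 ⊼ g6 = 0 ⊼ 1 = 1
g9 = g7 ⊕ g8 = 0 ⊕ 1 = 1
g10 = g9 ⊼ g1 = 1 ⊼ 1 = 0
g11 = g7 ⊼ g10 = 0 ⊼ 0 = 1
So g11 = 1.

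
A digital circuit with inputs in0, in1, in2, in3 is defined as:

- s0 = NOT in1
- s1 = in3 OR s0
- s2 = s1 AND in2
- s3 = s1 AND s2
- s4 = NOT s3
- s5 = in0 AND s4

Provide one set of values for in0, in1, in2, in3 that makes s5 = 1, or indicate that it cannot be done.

in0=1, in1=0, in2=0, in3=0

s5 = in0 AND s4 must be 1, so both in0 = 1 and s4 = 1.
s4 = NOT s3 must be 1, so s3 = 0.
Check with in0=1, in1=0, in2=0, in3=0:
s0 = NOT in1 = NOT 0 = 1
s1 = in3 OR s0 = 0 OR 1 = 1
s2 = s1 AND in2 = 1 AND 0 = 0
s3 = s1 AND s2 = 1 AND 0 = 0
s4 = NOT s3 = NOT 0 = 1
s5 = in0 AND s4 = 1 AND 1 = 1
So s5 = 1 as required.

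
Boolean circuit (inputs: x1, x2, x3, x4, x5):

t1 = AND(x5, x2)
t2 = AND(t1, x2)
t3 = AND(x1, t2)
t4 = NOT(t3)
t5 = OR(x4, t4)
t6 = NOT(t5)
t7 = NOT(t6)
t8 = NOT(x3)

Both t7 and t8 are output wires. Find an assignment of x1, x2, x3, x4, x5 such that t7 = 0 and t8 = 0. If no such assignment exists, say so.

Check with x1=1, x2=1, x3=1, x4=0, x5=1:
t1 = AND(x5, x2) = AND(1, 1) = 1
t2 = AND(t1, x2) = AND(1, 1) = 1
t3 = AND(x1, t2) = AND(1, 1) = 1
t4 = NOT(t3) = NOT 1 = 0
t5 = OR(x4, t4) = OR(0, 0) = 0
t6 = NOT(t5) = NOT 0 = 1
t7 = NOT(t6) = NOT 1 = 0
t8 = NOT(x3) = NOT 1 = 0
So t7 = 0 and t8 = 0.

x1=1, x2=1, x3=1, x4=0, x5=1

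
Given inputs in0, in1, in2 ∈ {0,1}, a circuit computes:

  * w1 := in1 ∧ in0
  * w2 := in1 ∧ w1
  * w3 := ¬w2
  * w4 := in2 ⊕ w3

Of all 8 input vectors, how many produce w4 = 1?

w4 = in2 ⊕ w3 must be 1, so in2 and w3 differ.
Satisfying assignments:
  in0=0, in1=0, in2=0
  in0=0, in1=1, in2=0
  in0=1, in1=0, in2=0
  in0=1, in1=1, in2=1

4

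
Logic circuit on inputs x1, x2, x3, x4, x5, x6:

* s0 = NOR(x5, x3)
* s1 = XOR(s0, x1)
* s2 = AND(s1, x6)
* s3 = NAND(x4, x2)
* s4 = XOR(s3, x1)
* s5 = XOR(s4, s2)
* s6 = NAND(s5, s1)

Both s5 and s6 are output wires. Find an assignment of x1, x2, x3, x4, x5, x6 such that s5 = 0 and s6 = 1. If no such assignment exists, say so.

x1=1, x2=0, x3=1, x4=0, x5=0, x6=0

Check with x1=1, x2=0, x3=1, x4=0, x5=0, x6=0:
s0 = NOR(x5, x3) = NOR(0, 1) = 0
s1 = XOR(s0, x1) = XOR(0, 1) = 1
s2 = AND(s1, x6) = AND(1, 0) = 0
s3 = NAND(x4, x2) = NAND(0, 0) = 1
s4 = XOR(s3, x1) = XOR(1, 1) = 0
s5 = XOR(s4, s2) = XOR(0, 0) = 0
s6 = NAND(s5, s1) = NAND(0, 1) = 1
So s5 = 0 and s6 = 1.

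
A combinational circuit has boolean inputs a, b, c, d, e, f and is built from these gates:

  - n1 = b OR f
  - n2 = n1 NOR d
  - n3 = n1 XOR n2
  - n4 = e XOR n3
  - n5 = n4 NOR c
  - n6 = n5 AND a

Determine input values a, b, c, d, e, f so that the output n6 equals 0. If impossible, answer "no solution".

n6 = n5 AND a must be 0, so at least one of n5, a is 0.
Check with a=0, b=0, c=1, d=1, e=0, f=1:
n1 = b OR f = 0 OR 1 = 1
n2 = n1 NOR d = 1 NOR 1 = 0
n3 = n1 XOR n2 = 1 XOR 0 = 1
n4 = e XOR n3 = 0 XOR 1 = 1
n5 = n4 NOR c = 1 NOR 1 = 0
n6 = n5 AND a = 0 AND 0 = 0
So n6 = 0 as required.

a=0, b=0, c=1, d=1, e=0, f=1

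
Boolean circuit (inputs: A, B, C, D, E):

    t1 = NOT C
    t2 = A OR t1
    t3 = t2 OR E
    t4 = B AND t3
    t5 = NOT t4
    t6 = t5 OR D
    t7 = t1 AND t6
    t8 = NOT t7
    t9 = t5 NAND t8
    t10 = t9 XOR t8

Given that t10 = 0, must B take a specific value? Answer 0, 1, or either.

t10 = t9 XOR t8 must be 0, so t9 and t8 are equal.
Every assignment with t10 = 0 has B = 1; there are 10 such assignment(s).

1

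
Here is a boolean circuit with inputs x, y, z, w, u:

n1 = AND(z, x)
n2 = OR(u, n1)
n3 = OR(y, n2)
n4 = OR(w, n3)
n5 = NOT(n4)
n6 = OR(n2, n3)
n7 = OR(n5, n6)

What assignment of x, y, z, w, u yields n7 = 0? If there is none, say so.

x=0 y=0 z=0 w=1 u=0

n7 = OR(n5, n6) must be 0, so both n5 = 0 and n6 = 0.
n5 = NOT(n4) must be 0, so n4 = 1.
n6 = OR(n2, n3) must be 0, so both n2 = 0 and n3 = 0.
Check with x=0 y=0 z=0 w=1 u=0:
n1 = AND(z, x) = AND(0, 0) = 0
n2 = OR(u, n1) = OR(0, 0) = 0
n3 = OR(y, n2) = OR(0, 0) = 0
n4 = OR(w, n3) = OR(1, 0) = 1
n5 = NOT(n4) = NOT 1 = 0
n6 = OR(n2, n3) = OR(0, 0) = 0
n7 = OR(n5, n6) = OR(0, 0) = 0
So n7 = 0 as required.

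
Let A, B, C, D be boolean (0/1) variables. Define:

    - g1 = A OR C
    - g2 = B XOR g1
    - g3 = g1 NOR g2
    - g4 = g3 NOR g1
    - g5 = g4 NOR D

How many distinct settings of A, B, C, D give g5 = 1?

g5 = g4 NOR D must be 1, so both g4 = 0 and D = 0.
g4 = g3 NOR g1 must be 0, so at least one of g3, g1 is 1.
Enumerating the 16 input combinations, 7 give g5 = 1 and 9 give g5 = 0.

7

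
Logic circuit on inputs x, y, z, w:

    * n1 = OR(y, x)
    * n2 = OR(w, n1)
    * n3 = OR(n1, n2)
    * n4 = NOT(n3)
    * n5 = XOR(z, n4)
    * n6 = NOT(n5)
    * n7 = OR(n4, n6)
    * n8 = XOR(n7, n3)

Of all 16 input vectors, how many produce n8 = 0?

7

n8 = XOR(n7, n3) must be 0, so n7 and n3 are equal.
Enumerating the 16 input combinations, 7 give n8 = 0 and 9 give n8 = 1.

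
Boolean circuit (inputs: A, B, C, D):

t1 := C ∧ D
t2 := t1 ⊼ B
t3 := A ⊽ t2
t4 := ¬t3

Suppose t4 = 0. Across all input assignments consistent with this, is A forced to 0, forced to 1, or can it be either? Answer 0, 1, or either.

0

t4 = ¬t3 must be 0, so t3 = 1.
t3 = A ⊽ t2 must be 1, so both A = 0 and t2 = 0.
t2 = t1 ⊼ B must be 0, so both t1 = 1 and B = 1.
Every assignment with t4 = 0 has A = 0; there are 1 such assignment(s).
  A=0, B=1, C=1, D=1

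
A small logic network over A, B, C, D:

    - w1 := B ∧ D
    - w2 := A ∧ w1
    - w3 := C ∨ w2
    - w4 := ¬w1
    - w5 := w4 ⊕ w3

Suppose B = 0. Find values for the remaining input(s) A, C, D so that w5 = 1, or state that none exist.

w5 = w4 ⊕ w3 must be 1, so w4 and w3 differ.
Check with B = 0 and A=1, C=0, D=1:
w1 = B ∧ D = 0 ∧ 1 = 0
w2 = A ∧ w1 = 1 ∧ 0 = 0
w3 = C ∨ w2 = 0 ∨ 0 = 0
w4 = ¬w1 = ¬0 = 1
w5 = w4 ⊕ w3 = 1 ⊕ 0 = 1
So w5 = 1.

A=1, C=0, D=1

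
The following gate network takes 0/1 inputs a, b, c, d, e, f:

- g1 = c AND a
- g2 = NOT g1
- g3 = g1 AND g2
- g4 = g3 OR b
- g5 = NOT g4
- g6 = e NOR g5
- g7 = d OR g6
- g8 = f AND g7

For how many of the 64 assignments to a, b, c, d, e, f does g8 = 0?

g8 = f AND g7 must be 0, so at least one of f, g7 is 0.
Enumerating the 64 input combinations, 44 give g8 = 0 and 20 give g8 = 1.

44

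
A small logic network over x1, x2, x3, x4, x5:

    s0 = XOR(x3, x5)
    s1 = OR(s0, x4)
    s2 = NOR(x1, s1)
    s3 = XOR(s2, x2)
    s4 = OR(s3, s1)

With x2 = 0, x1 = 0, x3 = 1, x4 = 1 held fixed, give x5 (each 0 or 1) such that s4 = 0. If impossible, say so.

no solution exists

With x2 = 0, x1 = 0, x3 = 1, x4 = 1 fixed, none of the 2 settings of x5 give s4 = 0.
For example, with x5=1:
s0 = XOR(x3, x5) = XOR(1, 1) = 0
s1 = OR(s0, x4) = OR(0, 1) = 1
s2 = NOR(x1, s1) = NOR(0, 1) = 0
s3 = XOR(s2, x2) = XOR(0, 0) = 0
s4 = OR(s3, s1) = OR(0, 1) = 1
giving s4 = 1 ≠ 0.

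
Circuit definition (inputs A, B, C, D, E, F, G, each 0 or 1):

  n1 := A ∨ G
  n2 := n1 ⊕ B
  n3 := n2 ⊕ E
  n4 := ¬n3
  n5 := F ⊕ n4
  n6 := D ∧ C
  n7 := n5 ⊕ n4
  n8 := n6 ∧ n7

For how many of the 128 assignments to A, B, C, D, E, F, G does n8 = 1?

n8 = n6 ∧ n7 must be 1, so both n6 = 1 and n7 = 1.
Enumerating the 128 input combinations, 16 give n8 = 1 and 112 give n8 = 0.

16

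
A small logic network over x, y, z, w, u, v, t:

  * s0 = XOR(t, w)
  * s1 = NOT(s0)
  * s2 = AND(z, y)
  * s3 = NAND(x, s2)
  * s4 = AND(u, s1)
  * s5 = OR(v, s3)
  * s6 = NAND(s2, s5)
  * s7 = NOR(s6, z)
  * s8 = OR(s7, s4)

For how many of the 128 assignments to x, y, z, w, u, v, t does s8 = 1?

s8 = OR(s7, s4) must be 1, so at least one of s7, s4 is 1.
Enumerating the 128 input combinations, 32 give s8 = 1 and 96 give s8 = 0.

32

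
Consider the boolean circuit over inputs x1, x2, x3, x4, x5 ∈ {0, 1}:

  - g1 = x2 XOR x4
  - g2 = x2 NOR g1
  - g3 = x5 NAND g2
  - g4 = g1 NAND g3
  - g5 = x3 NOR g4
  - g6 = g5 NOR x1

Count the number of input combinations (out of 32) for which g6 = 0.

20

g6 = g5 NOR x1 must be 0, so at least one of g5, x1 is 1.
Enumerating the 32 input combinations, 20 give g6 = 0 and 12 give g6 = 1.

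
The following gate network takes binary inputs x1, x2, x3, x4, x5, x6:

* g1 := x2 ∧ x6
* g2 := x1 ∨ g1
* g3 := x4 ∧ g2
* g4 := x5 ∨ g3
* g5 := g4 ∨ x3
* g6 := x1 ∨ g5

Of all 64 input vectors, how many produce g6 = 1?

g6 = x1 ∨ g5 must be 1, so at least one of x1, g5 is 1.
Enumerating the 64 input combinations, 57 give g6 = 1 and 7 give g6 = 0.

57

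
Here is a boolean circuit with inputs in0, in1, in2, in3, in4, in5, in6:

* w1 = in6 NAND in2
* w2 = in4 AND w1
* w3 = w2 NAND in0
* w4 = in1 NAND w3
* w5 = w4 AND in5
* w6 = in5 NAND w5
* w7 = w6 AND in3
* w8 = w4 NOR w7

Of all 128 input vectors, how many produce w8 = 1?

26

w8 = w4 NOR w7 must be 1, so both w4 = 0 and w7 = 0.
w4 = in1 NAND w3 must be 0, so both in1 = 1 and w3 = 1.
Enumerating the 128 input combinations, 26 give w8 = 1 and 102 give w8 = 0.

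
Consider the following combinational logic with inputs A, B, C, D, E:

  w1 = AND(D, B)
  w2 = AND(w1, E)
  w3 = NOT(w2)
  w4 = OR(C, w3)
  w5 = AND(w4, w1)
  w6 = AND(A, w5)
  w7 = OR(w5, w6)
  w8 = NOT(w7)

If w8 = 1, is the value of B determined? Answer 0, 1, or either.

Both values of B occur among assignments with w8 = 1:
  B=0: A=0, B=0, C=0, D=0, E=0
  B=1: A=0, B=1, C=0, D=0, E=0

either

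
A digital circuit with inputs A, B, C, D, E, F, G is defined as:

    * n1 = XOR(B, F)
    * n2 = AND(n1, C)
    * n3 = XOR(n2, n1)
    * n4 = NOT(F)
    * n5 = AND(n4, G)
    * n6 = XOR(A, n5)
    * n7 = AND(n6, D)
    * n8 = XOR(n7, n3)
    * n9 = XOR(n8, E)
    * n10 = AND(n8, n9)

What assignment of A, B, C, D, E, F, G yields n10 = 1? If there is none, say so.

A=0, B=0, C=0, D=1, E=0, F=0, G=1

n10 = AND(n8, n9) must be 1, so both n8 = 1 and n9 = 1.
n8 = XOR(n7, n3) must be 1, so n7 and n3 differ.
Check with A=0, B=0, C=0, D=1, E=0, F=0, G=1:
n1 = XOR(B, F) = XOR(0, 0) = 0
n2 = AND(n1, C) = AND(0, 0) = 0
n3 = XOR(n2, n1) = XOR(0, 0) = 0
n4 = NOT(F) = NOT 0 = 1
n5 = AND(n4, G) = AND(1, 1) = 1
n6 = XOR(A, n5) = XOR(0, 1) = 1
n7 = AND(n6, D) = AND(1, 1) = 1
n8 = XOR(n7, n3) = XOR(1, 0) = 1
n9 = XOR(n8, E) = XOR(1, 0) = 1
n10 = AND(n8, n9) = AND(1, 1) = 1
So n10 = 1 as required.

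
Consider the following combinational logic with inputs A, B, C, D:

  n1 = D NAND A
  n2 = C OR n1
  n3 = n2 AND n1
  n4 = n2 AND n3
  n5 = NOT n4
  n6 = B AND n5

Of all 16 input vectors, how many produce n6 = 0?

n6 = B AND n5 must be 0, so at least one of B, n5 is 0.
Enumerating the 16 input combinations, 14 give n6 = 0 and 2 give n6 = 1.

14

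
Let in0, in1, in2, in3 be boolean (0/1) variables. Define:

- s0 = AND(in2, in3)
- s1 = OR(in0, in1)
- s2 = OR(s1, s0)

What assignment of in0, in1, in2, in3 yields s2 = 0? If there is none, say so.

in0=0, in1=0, in2=0, in3=0

s2 = OR(s1, s0) must be 0, so both s1 = 0 and s0 = 0.
s1 = OR(in0, in1) must be 0, so both in0 = 0 and in1 = 0.
Check with in0=0, in1=0, in2=0, in3=0:
s0 = AND(in2, in3) = AND(0, 0) = 0
s1 = OR(in0, in1) = OR(0, 0) = 0
s2 = OR(s1, s0) = OR(0, 0) = 0
So s2 = 0 as required.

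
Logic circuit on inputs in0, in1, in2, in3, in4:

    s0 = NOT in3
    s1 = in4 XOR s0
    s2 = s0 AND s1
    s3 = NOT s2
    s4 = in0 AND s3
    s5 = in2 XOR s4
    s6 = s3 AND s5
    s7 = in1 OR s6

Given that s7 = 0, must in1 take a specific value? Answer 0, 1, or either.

0

s7 = in1 OR s6 must be 0, so both in1 = 0 and s6 = 0.
Every assignment with s7 = 0 has in1 = 0; there are 10 such assignment(s).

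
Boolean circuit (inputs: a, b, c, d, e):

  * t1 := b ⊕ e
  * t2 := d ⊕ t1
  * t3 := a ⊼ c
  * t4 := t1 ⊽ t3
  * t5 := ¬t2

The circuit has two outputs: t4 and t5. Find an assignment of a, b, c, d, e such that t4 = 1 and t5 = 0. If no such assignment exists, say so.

a=1, b=0, c=1, d=1, e=0

Check with a=1, b=0, c=1, d=1, e=0:
t1 = b ⊕ e = 0 ⊕ 0 = 0
t2 = d ⊕ t1 = 1 ⊕ 0 = 1
t3 = a ⊼ c = 1 ⊼ 1 = 0
t4 = t1 ⊽ t3 = 0 ⊽ 0 = 1
t5 = ¬t2 = ¬1 = 0
So t4 = 1 and t5 = 0.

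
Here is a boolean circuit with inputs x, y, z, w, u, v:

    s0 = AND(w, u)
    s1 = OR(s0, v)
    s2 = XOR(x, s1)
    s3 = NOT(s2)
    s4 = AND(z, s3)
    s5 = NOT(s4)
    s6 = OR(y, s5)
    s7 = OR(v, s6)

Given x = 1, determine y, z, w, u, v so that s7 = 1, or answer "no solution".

s7 = OR(v, s6) must be 1, so at least one of v, s6 is 1.
Check with x = 1 and y=0, z=0, w=0, u=0, v=1:
s0 = AND(w, u) = AND(0, 0) = 0
s1 = OR(s0, v) = OR(0, 1) = 1
s2 = XOR(x, s1) = XOR(1, 1) = 0
s3 = NOT(s2) = NOT 0 = 1
s4 = AND(z, s3) = AND(0, 1) = 0
s5 = NOT(s4) = NOT 0 = 1
s6 = OR(y, s5) = OR(0, 1) = 1
s7 = OR(v, s6) = OR(1, 1) = 1
So s7 = 1.

y=0 z=0 w=0 u=0 v=1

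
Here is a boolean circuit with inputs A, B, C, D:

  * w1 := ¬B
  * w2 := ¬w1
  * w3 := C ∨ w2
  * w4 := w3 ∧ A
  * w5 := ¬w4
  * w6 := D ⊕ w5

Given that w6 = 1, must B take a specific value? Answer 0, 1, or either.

either

Both values of B occur among assignments with w6 = 1:
  B=0: A=0, B=0, C=0, D=0
  B=1: A=0, B=1, C=0, D=0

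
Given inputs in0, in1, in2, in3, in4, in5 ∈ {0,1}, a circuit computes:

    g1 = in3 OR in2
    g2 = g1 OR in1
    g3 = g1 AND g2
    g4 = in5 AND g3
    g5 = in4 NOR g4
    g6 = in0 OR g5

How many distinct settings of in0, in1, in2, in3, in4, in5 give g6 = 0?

g6 = in0 OR g5 must be 0, so both in0 = 0 and g5 = 0.
Enumerating the 64 input combinations, 22 give g6 = 0 and 42 give g6 = 1.

22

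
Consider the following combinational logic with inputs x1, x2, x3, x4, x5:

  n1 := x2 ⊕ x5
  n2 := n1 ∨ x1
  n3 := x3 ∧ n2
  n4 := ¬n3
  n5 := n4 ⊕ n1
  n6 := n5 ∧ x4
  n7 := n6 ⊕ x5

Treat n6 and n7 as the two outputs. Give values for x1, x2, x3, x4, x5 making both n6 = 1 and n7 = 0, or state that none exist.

Check with x1=1 x2=0 x3=1 x4=1 x5=1:
n1 = x2 ⊕ x5 = 0 ⊕ 1 = 1
n2 = n1 ∨ x1 = 1 ∨ 1 = 1
n3 = x3 ∧ n2 = 1 ∧ 1 = 1
n4 = ¬n3 = ¬1 = 0
n5 = n4 ⊕ n1 = 0 ⊕ 1 = 1
n6 = n5 ∧ x4 = 1 ∧ 1 = 1
n7 = n6 ⊕ x5 = 1 ⊕ 1 = 0
So n6 = 1 and n7 = 0.

x1=1 x2=0 x3=1 x4=1 x5=1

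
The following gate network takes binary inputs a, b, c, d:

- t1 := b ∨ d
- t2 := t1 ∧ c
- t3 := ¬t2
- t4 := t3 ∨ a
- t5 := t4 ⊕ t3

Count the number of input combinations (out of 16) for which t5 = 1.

t5 = t4 ⊕ t3 must be 1, so t4 and t3 differ.
Satisfying assignments:
  a=1, b=0, c=1, d=1
  a=1, b=1, c=1, d=0
  a=1, b=1, c=1, d=1

3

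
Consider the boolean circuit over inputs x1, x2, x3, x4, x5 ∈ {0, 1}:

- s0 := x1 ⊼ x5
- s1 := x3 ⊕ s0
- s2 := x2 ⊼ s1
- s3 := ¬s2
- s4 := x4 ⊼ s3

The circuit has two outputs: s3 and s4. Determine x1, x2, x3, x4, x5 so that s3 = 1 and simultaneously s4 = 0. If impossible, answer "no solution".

Check with x1=0, x2=1, x3=0, x4=1, x5=0:
s0 = x1 ⊼ x5 = 0 ⊼ 0 = 1
s1 = x3 ⊕ s0 = 0 ⊕ 1 = 1
s2 = x2 ⊼ s1 = 1 ⊼ 1 = 0
s3 = ¬s2 = ¬0 = 1
s4 = x4 ⊼ s3 = 1 ⊼ 1 = 0
So s3 = 1 and s4 = 0.

x1=0, x2=1, x3=0, x4=1, x5=0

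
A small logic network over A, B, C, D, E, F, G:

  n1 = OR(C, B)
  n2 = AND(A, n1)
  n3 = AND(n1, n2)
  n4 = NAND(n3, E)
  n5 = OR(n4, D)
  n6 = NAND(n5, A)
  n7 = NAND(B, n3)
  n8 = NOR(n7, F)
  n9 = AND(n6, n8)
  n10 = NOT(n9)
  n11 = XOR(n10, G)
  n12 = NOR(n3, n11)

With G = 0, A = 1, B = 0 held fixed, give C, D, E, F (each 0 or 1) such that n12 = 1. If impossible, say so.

With G = 0, A = 1, B = 0 fixed, none of the 16 settings of C, D, E, F give n12 = 1.
For example, with C=1, D=1, E=1, F=0:
n1 = OR(C, B) = OR(1, 0) = 1
n2 = AND(A, n1) = AND(1, 1) = 1
n3 = AND(n1, n2) = AND(1, 1) = 1
n4 = NAND(n3, E) = NAND(1, 1) = 0
n5 = OR(n4, D) = OR(0, 1) = 1
n6 = NAND(n5, A) = NAND(1, 1) = 0
n7 = NAND(B, n3) = NAND(0, 1) = 1
n8 = NOR(n7, F) = NOR(1, 0) = 0
n9 = AND(n6, n8) = AND(0, 0) = 0
n10 = NOT(n9) = NOT 0 = 1
n11 = XOR(n10, G) = XOR(1, 0) = 1
n12 = NOR(n3, n11) = NOR(1, 1) = 0
giving n12 = 0 ≠ 1.

no solution exists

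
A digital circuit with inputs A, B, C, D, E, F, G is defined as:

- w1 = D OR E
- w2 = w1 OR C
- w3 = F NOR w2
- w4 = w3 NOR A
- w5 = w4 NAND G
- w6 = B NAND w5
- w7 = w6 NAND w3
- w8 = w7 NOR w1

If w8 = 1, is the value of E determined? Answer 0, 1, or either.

w8 = w7 NOR w1 must be 1, so both w7 = 0 and w1 = 0.
w7 = w6 NAND w3 must be 0, so both w6 = 1 and w3 = 1.
Every assignment with w8 = 1 has E = 0; there are 4 such assignment(s).
  A=0, B=0, C=0, D=0, E=0, F=0, G=0
  A=0, B=0, C=0, D=0, E=0, F=0, G=1
  A=1, B=0, C=0, D=0, E=0, F=0, G=0
  A=1, B=0, C=0, D=0, E=0, F=0, G=1

0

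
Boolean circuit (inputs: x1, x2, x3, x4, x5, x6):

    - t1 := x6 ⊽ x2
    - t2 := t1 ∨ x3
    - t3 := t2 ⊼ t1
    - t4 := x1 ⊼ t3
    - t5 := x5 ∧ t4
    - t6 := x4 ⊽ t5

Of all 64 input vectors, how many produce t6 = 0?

t6 = x4 ⊽ t5 must be 0, so at least one of x4, t5 is 1.
Enumerating the 64 input combinations, 42 give t6 = 0 and 22 give t6 = 1.

42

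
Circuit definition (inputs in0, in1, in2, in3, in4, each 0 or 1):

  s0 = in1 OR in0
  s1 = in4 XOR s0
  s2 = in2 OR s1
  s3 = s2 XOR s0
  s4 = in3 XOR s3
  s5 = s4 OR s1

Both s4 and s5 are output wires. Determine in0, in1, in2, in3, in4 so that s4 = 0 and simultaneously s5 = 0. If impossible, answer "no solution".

in0=0, in1=1, in2=1, in3=0, in4=1

Check with in0=0, in1=1, in2=1, in3=0, in4=1:
s0 = in1 OR in0 = 1 OR 0 = 1
s1 = in4 XOR s0 = 1 XOR 1 = 0
s2 = in2 OR s1 = 1 OR 0 = 1
s3 = s2 XOR s0 = 1 XOR 1 = 0
s4 = in3 XOR s3 = 0 XOR 0 = 0
s5 = s4 OR s1 = 0 OR 0 = 0
So s4 = 0 and s5 = 0.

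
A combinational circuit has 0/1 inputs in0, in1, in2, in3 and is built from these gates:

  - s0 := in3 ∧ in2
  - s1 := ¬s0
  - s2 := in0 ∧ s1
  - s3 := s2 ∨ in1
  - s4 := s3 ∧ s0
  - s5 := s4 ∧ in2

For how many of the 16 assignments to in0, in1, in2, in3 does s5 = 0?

14

s5 = s4 ∧ in2 must be 0, so at least one of s4, in2 is 0.
Enumerating the 16 input combinations, 14 give s5 = 0 and 2 give s5 = 1.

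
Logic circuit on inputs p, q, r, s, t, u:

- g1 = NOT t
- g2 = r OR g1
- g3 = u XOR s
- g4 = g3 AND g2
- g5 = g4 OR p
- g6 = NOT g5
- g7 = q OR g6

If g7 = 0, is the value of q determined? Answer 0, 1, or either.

0

g7 = q OR g6 must be 0, so both q = 0 and g6 = 0.
Every assignment with g7 = 0 has q = 0; there are 22 such assignment(s).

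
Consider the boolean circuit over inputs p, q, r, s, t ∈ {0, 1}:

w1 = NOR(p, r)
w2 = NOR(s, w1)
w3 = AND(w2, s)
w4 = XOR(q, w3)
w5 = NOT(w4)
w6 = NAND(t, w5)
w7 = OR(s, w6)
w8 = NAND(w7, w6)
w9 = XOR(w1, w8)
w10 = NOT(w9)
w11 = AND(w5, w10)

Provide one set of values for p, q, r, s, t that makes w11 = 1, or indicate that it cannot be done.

p=0, q=0, r=1, s=0, t=0

w11 = AND(w5, w10) must be 1, so both w5 = 1 and w10 = 1.
w5 = NOT(w4) must be 1, so w4 = 0.
Check with p=0, q=0, r=1, s=0, t=0:
w1 = NOR(p, r) = NOR(0, 1) = 0
w2 = NOR(s, w1) = NOR(0, 0) = 1
w3 = AND(w2, s) = AND(1, 0) = 0
w4 = XOR(q, w3) = XOR(0, 0) = 0
w5 = NOT(w4) = NOT 0 = 1
w6 = NAND(t, w5) = NAND(0, 1) = 1
w7 = OR(s, w6) = OR(0, 1) = 1
w8 = NAND(w7, w6) = NAND(1, 1) = 0
w9 = XOR(w1, w8) = XOR(0, 0) = 0
w10 = NOT(w9) = NOT 0 = 1
w11 = AND(w5, w10) = AND(1, 1) = 1
So w11 = 1 as required.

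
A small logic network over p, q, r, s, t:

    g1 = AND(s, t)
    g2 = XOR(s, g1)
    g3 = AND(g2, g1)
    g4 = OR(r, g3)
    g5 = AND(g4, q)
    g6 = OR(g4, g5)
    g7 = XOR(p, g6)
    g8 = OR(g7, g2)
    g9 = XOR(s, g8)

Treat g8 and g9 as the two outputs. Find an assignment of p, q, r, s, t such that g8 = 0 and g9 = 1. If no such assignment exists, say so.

p=0, q=1, r=0, s=1, t=1

Check with p=0, q=1, r=0, s=1, t=1:
g1 = AND(s, t) = AND(1, 1) = 1
g2 = XOR(s, g1) = XOR(1, 1) = 0
g3 = AND(g2, g1) = AND(0, 1) = 0
g4 = OR(r, g3) = OR(0, 0) = 0
g5 = AND(g4, q) = AND(0, 1) = 0
g6 = OR(g4, g5) = OR(0, 0) = 0
g7 = XOR(p, g6) = XOR(0, 0) = 0
g8 = OR(g7, g2) = OR(0, 0) = 0
g9 = XOR(s, g8) = XOR(1, 0) = 1
So g8 = 0 and g9 = 1.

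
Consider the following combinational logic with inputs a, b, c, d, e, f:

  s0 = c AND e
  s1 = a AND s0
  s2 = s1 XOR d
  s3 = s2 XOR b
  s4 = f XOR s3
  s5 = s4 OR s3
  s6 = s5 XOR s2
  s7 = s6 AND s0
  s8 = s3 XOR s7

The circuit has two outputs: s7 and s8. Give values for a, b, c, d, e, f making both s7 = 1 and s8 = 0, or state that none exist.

a=0 b=1 c=1 d=0 e=1 f=0

Check with a=0 b=1 c=1 d=0 e=1 f=0:
s0 = c AND e = 1 AND 1 = 1
s1 = a AND s0 = 0 AND 1 = 0
s2 = s1 XOR d = 0 XOR 0 = 0
s3 = s2 XOR b = 0 XOR 1 = 1
s4 = f XOR s3 = 0 XOR 1 = 1
s5 = s4 OR s3 = 1 OR 1 = 1
s6 = s5 XOR s2 = 1 XOR 0 = 1
s7 = s6 AND s0 = 1 AND 1 = 1
s8 = s3 XOR s7 = 1 XOR 1 = 0
So s7 = 1 and s8 = 0.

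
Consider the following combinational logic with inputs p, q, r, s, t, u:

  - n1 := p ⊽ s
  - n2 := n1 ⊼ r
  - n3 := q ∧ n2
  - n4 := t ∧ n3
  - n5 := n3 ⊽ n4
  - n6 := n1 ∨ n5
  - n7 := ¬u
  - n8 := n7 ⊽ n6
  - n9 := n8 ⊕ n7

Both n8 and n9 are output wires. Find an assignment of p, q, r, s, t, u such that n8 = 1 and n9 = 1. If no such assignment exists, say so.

Check with p=1 q=1 r=0 s=0 t=0 u=1:
n1 = p ⊽ s = 1 ⊽ 0 = 0
n2 = n1 ⊼ r = 0 ⊼ 0 = 1
n3 = q ∧ n2 = 1 ∧ 1 = 1
n4 = t ∧ n3 = 0 ∧ 1 = 0
n5 = n3 ⊽ n4 = 1 ⊽ 0 = 0
n6 = n1 ∨ n5 = 0 ∨ 0 = 0
n7 = ¬u = ¬1 = 0
n8 = n7 ⊽ n6 = 0 ⊽ 0 = 1
n9 = n8 ⊕ n7 = 1 ⊕ 0 = 1
So n8 = 1 and n9 = 1.

p=1 q=1 r=0 s=0 t=0 u=1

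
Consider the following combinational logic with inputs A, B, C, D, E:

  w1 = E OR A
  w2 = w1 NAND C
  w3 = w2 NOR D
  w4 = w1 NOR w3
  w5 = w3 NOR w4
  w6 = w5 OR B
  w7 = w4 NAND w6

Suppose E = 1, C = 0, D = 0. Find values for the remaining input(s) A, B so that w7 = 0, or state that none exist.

no solution exists

With E = 1, C = 0, D = 0 fixed, none of the 4 settings of A, B give w7 = 0.
For example, with A=0, B=1:
w1 = E OR A = 1 OR 0 = 1
w2 = w1 NAND C = 1 NAND 0 = 1
w3 = w2 NOR D = 1 NOR 0 = 0
w4 = w1 NOR w3 = 1 NOR 0 = 0
w5 = w3 NOR w4 = 0 NOR 0 = 1
w6 = w5 OR B = 1 OR 1 = 1
w7 = w4 NAND w6 = 0 NAND 1 = 1
giving w7 = 1 ≠ 0.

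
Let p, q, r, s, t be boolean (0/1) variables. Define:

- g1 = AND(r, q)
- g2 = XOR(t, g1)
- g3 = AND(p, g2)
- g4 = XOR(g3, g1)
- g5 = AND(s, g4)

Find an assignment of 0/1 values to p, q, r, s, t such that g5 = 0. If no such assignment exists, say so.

p=0, q=1, r=0, s=1, t=1

g5 = AND(s, g4) must be 0, so at least one of s, g4 is 0.
Check with p=0, q=1, r=0, s=1, t=1:
g1 = AND(r, q) = AND(0, 1) = 0
g2 = XOR(t, g1) = XOR(1, 0) = 1
g3 = AND(p, g2) = AND(0, 1) = 0
g4 = XOR(g3, g1) = XOR(0, 0) = 0
g5 = AND(s, g4) = AND(1, 0) = 0
So g5 = 0 as required.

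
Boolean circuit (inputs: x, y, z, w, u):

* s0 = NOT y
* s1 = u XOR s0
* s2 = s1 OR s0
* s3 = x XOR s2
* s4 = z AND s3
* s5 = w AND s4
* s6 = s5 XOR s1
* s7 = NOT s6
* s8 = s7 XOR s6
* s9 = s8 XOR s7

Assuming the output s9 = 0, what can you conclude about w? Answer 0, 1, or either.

either

Both values of w occur among assignments with s9 = 0:
  w=0: x=0, y=0, z=0, w=0, u=1
  w=1: x=0, y=0, z=0, w=1, u=1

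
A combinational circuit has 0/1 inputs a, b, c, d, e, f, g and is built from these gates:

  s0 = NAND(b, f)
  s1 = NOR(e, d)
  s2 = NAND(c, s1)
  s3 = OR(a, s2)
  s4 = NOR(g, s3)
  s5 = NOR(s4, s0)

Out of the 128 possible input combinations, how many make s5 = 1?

s5 = NOR(s4, s0) must be 1, so both s4 = 0 and s0 = 0.
Enumerating the 128 input combinations, 31 give s5 = 1 and 97 give s5 = 0.

31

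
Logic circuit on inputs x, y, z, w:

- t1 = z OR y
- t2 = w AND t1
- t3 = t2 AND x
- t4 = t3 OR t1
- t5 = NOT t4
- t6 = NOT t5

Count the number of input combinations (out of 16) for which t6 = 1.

t6 = NOT t5 must be 1, so t5 = 0.
t5 = NOT t4 must be 0, so t4 = 1.
Enumerating the 16 input combinations, 12 give t6 = 1 and 4 give t6 = 0.

12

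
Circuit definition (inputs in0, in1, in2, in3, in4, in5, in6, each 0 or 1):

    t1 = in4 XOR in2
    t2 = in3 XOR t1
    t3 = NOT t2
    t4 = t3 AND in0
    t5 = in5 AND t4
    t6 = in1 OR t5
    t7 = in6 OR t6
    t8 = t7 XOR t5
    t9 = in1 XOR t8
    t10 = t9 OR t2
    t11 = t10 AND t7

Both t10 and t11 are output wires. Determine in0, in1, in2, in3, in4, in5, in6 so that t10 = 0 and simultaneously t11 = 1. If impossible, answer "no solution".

no solution exists

Across all 128 input combinations, none give both t10 = 0 and t11 = 1.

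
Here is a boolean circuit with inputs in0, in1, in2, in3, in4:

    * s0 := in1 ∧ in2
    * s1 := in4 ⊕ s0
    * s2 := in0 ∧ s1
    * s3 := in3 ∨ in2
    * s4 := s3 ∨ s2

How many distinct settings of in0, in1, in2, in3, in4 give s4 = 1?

26

s4 = s3 ∨ s2 must be 1, so at least one of s3, s2 is 1.
Enumerating the 32 input combinations, 26 give s4 = 1 and 6 give s4 = 0.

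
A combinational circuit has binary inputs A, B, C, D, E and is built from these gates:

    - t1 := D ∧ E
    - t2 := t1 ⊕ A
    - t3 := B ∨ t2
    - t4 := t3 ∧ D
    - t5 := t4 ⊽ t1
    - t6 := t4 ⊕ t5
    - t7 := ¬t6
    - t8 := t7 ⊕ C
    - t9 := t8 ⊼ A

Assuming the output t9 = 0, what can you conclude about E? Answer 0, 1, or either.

Both values of E occur among assignments with t9 = 0:
  E=0: A=1, B=0, C=1, D=0, E=0
  E=1: A=1, B=0, C=0, D=1, E=1

either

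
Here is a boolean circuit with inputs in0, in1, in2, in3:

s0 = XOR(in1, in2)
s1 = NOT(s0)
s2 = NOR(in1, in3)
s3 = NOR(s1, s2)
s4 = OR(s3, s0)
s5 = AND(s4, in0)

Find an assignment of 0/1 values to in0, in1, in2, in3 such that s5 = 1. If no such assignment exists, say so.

s5 = AND(s4, in0) must be 1, so both s4 = 1 and in0 = 1.
s4 = OR(s3, s0) must be 1, so at least one of s3, s0 is 1.
Check with in0=1, in1=1, in2=0, in3=0:
s0 = XOR(in1, in2) = XOR(1, 0) = 1
s1 = NOT(s0) = NOT 1 = 0
s2 = NOR(in1, in3) = NOR(1, 0) = 0
s3 = NOR(s1, s2) = NOR(0, 0) = 1
s4 = OR(s3, s0) = OR(1, 1) = 1
s5 = AND(s4, in0) = AND(1, 1) = 1
So s5 = 1 as required.

in0=1, in1=1, in2=0, in3=0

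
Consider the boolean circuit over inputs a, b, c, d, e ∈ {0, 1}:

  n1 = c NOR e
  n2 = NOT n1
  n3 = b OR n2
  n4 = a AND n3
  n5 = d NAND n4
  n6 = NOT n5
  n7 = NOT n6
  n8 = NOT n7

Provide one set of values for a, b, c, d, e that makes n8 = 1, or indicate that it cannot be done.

a=1, b=0, c=1, d=1, e=1

Check with a=1, b=0, c=1, d=1, e=1:
n1 = c NOR e = 1 NOR 1 = 0
n2 = NOT n1 = NOT 0 = 1
n3 = b OR n2 = 0 OR 1 = 1
n4 = a AND n3 = 1 AND 1 = 1
n5 = d NAND n4 = 1 NAND 1 = 0
n6 = NOT n5 = NOT 0 = 1
n7 = NOT n6 = NOT 1 = 0
n8 = NOT n7 = NOT 0 = 1
So n8 = 1 as required.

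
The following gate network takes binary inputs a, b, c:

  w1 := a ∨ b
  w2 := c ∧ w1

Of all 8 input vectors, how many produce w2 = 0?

w2 = c ∧ w1 must be 0, so at least one of c, w1 is 0.
Enumerating the 8 input combinations, 5 give w2 = 0 and 3 give w2 = 1.

5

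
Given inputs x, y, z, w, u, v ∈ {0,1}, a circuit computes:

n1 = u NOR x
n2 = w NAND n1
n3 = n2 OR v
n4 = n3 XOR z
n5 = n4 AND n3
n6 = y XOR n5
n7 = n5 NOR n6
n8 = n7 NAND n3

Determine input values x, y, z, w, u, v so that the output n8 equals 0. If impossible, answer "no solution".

x=1, y=0, z=1, w=0, u=1, v=0

Check with x=1, y=0, z=1, w=0, u=1, v=0:
n1 = u NOR x = 1 NOR 1 = 0
n2 = w NAND n1 = 0 NAND 0 = 1
n3 = n2 OR v = 1 OR 0 = 1
n4 = n3 XOR z = 1 XOR 1 = 0
n5 = n4 AND n3 = 0 AND 1 = 0
n6 = y XOR n5 = 0 XOR 0 = 0
n7 = n5 NOR n6 = 0 NOR 0 = 1
n8 = n7 NAND n3 = 1 NAND 1 = 0
So n8 = 0 as required.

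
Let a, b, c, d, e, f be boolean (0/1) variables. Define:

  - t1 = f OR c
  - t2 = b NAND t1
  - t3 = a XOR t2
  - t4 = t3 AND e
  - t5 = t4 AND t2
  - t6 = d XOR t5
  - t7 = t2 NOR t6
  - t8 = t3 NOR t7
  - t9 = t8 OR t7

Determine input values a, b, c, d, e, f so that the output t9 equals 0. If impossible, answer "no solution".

a=0 b=0 c=1 d=1 e=0 f=1

Check with a=0 b=0 c=1 d=1 e=0 f=1:
t1 = f OR c = 1 OR 1 = 1
t2 = b NAND t1 = 0 NAND 1 = 1
t3 = a XOR t2 = 0 XOR 1 = 1
t4 = t3 AND e = 1 AND 0 = 0
t5 = t4 AND t2 = 0 AND 1 = 0
t6 = d XOR t5 = 1 XOR 0 = 1
t7 = t2 NOR t6 = 1 NOR 1 = 0
t8 = t3 NOR t7 = 1 NOR 0 = 0
t9 = t8 OR t7 = 0 OR 0 = 0
So t9 = 0 as required.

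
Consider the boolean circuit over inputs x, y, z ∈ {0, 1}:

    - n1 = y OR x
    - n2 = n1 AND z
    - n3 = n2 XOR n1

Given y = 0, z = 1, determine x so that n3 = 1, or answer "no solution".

With y = 0, z = 1 fixed, none of the 2 settings of x give n3 = 1.
For example, with x=0:
n1 = y OR x = 0 OR 0 = 0
n2 = n1 AND z = 0 AND 1 = 0
n3 = n2 XOR n1 = 0 XOR 0 = 0
giving n3 = 0 ≠ 1.

no solution exists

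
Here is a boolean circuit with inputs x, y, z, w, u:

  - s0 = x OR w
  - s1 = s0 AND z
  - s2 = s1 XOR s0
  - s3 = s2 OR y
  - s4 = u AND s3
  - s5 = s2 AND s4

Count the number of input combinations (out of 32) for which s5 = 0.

26

s5 = s2 AND s4 must be 0, so at least one of s2, s4 is 0.
Enumerating the 32 input combinations, 26 give s5 = 0 and 6 give s5 = 1.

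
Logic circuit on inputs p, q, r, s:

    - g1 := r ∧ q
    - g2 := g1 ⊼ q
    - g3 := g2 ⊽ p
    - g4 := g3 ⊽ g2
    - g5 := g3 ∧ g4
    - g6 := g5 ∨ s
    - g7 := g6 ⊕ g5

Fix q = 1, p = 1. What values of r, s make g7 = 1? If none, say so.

Check with q = 1, p = 1 and r=0, s=1:
g1 = r ∧ q = 0 ∧ 1 = 0
g2 = g1 ⊼ q = 0 ⊼ 1 = 1
g3 = g2 ⊽ p = 1 ⊽ 1 = 0
g4 = g3 ⊽ g2 = 0 ⊽ 1 = 0
g5 = g3 ∧ g4 = 0 ∧ 0 = 0
g6 = g5 ∨ s = 0 ∨ 1 = 1
g7 = g6 ⊕ g5 = 1 ⊕ 0 = 1
So g7 = 1.

r=0, s=1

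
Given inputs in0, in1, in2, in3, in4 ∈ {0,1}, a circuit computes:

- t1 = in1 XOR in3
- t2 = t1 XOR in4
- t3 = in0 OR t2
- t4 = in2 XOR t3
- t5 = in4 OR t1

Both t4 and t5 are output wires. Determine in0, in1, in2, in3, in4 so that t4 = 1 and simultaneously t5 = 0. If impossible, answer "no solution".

Check with in0=1, in1=0, in2=0, in3=0, in4=0:
t1 = in1 XOR in3 = 0 XOR 0 = 0
t2 = t1 XOR in4 = 0 XOR 0 = 0
t3 = in0 OR t2 = 1 OR 0 = 1
t4 = in2 XOR t3 = 0 XOR 1 = 1
t5 = in4 OR t1 = 0 OR 0 = 0
So t4 = 1 and t5 = 0.

in0=1, in1=0, in2=0, in3=0, in4=0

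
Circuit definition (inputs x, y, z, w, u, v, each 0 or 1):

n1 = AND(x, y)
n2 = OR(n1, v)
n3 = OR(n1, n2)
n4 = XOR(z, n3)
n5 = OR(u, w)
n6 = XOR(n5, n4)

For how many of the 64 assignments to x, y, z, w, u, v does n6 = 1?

32

n6 = XOR(n5, n4) must be 1, so n5 and n4 differ.
Enumerating the 64 input combinations, 32 give n6 = 1 and 32 give n6 = 0.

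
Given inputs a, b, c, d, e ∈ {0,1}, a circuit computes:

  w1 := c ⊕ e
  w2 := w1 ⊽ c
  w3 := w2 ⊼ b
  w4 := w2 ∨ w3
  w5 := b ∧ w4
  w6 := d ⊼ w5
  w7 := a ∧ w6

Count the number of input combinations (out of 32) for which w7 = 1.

12

w7 = a ∧ w6 must be 1, so both a = 1 and w6 = 1.
w6 = d ⊼ w5 must be 1, so at least one of d, w5 is 0.
Enumerating the 32 input combinations, 12 give w7 = 1 and 20 give w7 = 0.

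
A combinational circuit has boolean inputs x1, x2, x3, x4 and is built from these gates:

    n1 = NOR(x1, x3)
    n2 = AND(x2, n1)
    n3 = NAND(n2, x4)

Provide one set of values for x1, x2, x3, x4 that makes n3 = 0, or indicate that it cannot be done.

Check with x1=0, x2=1, x3=0, x4=1:
n1 = NOR(x1, x3) = NOR(0, 0) = 1
n2 = AND(x2, n1) = AND(1, 1) = 1
n3 = NAND(n2, x4) = NAND(1, 1) = 0
So n3 = 0 as required.

x1=0, x2=1, x3=0, x4=1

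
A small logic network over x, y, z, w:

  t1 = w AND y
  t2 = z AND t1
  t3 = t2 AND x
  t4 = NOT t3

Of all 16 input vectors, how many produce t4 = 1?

t4 = NOT t3 must be 1, so t3 = 0.
t3 = t2 AND x must be 0, so at least one of t2, x is 0.
Enumerating the 16 input combinations, 15 give t4 = 1 and 1 give t4 = 0.

15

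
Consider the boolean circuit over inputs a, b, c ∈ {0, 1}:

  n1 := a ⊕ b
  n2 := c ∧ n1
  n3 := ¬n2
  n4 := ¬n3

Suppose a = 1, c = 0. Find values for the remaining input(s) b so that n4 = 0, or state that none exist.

b=1

n4 = ¬n3 must be 0, so n3 = 1.
n3 = ¬n2 must be 1, so n2 = 0.
Check with a = 1, c = 0 and b=1:
n1 = a ⊕ b = 1 ⊕ 1 = 0
n2 = c ∧ n1 = 0 ∧ 0 = 0
n3 = ¬n2 = ¬0 = 1
n4 = ¬n3 = ¬1 = 0
So n4 = 0.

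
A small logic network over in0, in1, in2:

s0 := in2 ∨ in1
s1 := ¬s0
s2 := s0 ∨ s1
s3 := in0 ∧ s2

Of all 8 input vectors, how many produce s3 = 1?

4

s3 = in0 ∧ s2 must be 1, so both in0 = 1 and s2 = 1.
Enumerating the 8 input combinations, 4 give s3 = 1 and 4 give s3 = 0.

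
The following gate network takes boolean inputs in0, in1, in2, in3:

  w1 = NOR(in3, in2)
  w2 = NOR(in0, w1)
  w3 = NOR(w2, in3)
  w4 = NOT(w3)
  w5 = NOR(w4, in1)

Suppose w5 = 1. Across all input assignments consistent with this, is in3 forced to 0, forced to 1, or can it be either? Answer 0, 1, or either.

w5 = NOR(w4, in1) must be 1, so both w4 = 0 and in1 = 0.
w4 = NOT(w3) must be 0, so w3 = 1.
Every assignment with w5 = 1 has in3 = 0; there are 3 such assignment(s).
  in0=0, in1=0, in2=0, in3=0
  in0=1, in1=0, in2=0, in3=0
  in0=1, in1=0, in2=1, in3=0

0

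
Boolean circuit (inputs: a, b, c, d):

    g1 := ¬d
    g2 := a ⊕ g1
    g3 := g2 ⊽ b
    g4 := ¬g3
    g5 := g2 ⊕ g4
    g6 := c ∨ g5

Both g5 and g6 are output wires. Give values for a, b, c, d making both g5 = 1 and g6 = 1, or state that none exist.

Check with a=1, b=1, c=0, d=0:
g1 = ¬d = ¬0 = 1
g2 = a ⊕ g1 = 1 ⊕ 1 = 0
g3 = g2 ⊽ b = 0 ⊽ 1 = 0
g4 = ¬g3 = ¬0 = 1
g5 = g2 ⊕ g4 = 0 ⊕ 1 = 1
g6 = c ∨ g5 = 0 ∨ 1 = 1
So g5 = 1 and g6 = 1.

a=1, b=1, c=0, d=0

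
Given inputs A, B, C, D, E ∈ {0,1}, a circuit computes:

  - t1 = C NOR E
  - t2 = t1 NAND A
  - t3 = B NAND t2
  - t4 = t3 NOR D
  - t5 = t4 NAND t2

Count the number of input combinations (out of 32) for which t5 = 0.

t5 = t4 NAND t2 must be 0, so both t4 = 1 and t2 = 1.
Enumerating the 32 input combinations, 7 give t5 = 0 and 25 give t5 = 1.

7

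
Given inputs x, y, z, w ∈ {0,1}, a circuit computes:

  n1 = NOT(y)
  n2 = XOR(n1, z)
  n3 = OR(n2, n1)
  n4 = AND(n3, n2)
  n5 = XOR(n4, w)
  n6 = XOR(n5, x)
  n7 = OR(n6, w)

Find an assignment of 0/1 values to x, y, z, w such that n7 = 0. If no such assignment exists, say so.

Check with x=1, y=1, z=1, w=0:
n1 = NOT(y) = NOT 1 = 0
n2 = XOR(n1, z) = XOR(0, 1) = 1
n3 = OR(n2, n1) = OR(1, 0) = 1
n4 = AND(n3, n2) = AND(1, 1) = 1
n5 = XOR(n4, w) = XOR(1, 0) = 1
n6 = XOR(n5, x) = XOR(1, 1) = 0
n7 = OR(n6, w) = OR(0, 0) = 0
So n7 = 0 as required.

x=1, y=1, z=1, w=0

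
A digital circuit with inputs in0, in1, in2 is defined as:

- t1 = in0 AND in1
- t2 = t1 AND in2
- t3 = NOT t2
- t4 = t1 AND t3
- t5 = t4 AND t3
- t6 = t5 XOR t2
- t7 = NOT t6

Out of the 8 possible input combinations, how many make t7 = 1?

6

t7 = NOT t6 must be 1, so t6 = 0.
Enumerating the 8 input combinations, 6 give t7 = 1 and 2 give t7 = 0.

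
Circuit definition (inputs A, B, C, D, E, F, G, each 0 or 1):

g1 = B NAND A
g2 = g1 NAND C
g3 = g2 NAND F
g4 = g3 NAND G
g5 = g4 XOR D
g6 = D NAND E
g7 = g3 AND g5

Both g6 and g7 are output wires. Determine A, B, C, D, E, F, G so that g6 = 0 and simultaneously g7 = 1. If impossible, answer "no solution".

A=1, B=0, C=1, D=1, E=1, F=0, G=1

Check with A=1, B=0, C=1, D=1, E=1, F=0, G=1:
g1 = B NAND A = 0 NAND 1 = 1
g2 = g1 NAND C = 1 NAND 1 = 0
g3 = g2 NAND F = 0 NAND 0 = 1
g4 = g3 NAND G = 1 NAND 1 = 0
g5 = g4 XOR D = 0 XOR 1 = 1
g6 = D NAND E = 1 NAND 1 = 0
g7 = g3 AND g5 = 1 AND 1 = 1
So g6 = 0 and g7 = 1.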